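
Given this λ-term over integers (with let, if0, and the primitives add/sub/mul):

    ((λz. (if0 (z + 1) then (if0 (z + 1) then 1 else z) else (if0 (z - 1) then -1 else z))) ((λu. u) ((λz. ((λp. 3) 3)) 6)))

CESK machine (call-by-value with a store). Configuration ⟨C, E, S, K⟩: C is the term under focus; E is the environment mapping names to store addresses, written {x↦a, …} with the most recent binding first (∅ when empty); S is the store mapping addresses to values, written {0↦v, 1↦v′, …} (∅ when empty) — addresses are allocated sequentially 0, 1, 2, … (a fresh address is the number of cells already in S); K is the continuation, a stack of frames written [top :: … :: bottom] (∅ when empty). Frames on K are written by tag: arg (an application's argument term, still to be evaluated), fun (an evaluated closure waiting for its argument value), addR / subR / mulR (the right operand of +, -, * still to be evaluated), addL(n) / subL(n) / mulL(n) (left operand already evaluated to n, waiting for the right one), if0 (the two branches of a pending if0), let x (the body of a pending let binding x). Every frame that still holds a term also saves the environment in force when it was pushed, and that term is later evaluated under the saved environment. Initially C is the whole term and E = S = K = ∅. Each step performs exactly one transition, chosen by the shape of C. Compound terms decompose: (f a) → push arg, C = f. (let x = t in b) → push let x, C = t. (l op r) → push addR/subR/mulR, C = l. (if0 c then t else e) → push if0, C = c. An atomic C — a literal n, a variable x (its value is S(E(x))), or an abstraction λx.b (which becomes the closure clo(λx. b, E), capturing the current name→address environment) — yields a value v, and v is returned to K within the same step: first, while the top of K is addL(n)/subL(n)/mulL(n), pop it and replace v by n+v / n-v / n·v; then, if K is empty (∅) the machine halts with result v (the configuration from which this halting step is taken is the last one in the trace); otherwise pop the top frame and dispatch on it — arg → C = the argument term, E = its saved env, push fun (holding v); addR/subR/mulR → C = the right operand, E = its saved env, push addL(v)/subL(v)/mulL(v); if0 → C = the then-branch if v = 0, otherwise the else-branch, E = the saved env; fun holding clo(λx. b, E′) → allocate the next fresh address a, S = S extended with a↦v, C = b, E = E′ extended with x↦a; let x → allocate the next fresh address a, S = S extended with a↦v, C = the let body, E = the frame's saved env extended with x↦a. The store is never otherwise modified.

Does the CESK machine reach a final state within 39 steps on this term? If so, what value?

Answer: 3

Derivation:
[0] [C=((λz. (if0 (z + 1) then (if0 (z + 1) then 1 else z) else (if0 (z - 1) then -1 else z))) ((λu. u) ((λz. ((λp. 3) 3)) 6))) | E=∅ | S=∅ | K=∅]
[1] [C=(λz. (if0 (z + 1) then (if0 (z + 1) then 1 else z) else (if0 (z - 1) then -1 else z))) | E=∅ | S=∅ | K=[arg]]
[2] [C=((λu. u) ((λz. ((λp. 3) 3)) 6)) | E=∅ | S=∅ | K=[fun]]
[3] [C=(λu. u) | E=∅ | S=∅ | K=[arg :: fun]]
[4] [C=((λz. ((λp. 3) 3)) 6) | E=∅ | S=∅ | K=[fun :: fun]]
[5] [C=(λz. ((λp. 3) 3)) | E=∅ | S=∅ | K=[arg :: fun :: fun]]
[6] [C=6 | E=∅ | S=∅ | K=[fun :: fun :: fun]]
[7] [C=((λp. 3) 3) | E={z↦0} | S={0↦6} | K=[fun :: fun]]
[8] [C=(λp. 3) | E={z↦0} | S={0↦6} | K=[arg :: fun :: fun]]
[9] [C=3 | E={z↦0} | S={0↦6} | K=[fun :: fun :: fun]]
[10] [C=3 | E={p↦1, z↦0} | S={0↦6, 1↦3} | K=[fun :: fun]]
[11] [C=u | E={u↦2} | S={0↦6, 1↦3, 2↦3} | K=[fun]]
[12] [C=(if0 (z + 1) then (if0 (z + 1) then 1 else z) else (if0 (z - 1) then -1 else z)) | E={z↦3} | S={0↦6, 1↦3, 2↦3, 3↦3} | K=∅]
[13] [C=(z + 1) | E={z↦3} | S={0↦6, 1↦3, 2↦3, 3↦3} | K=[if0]]
[14] [C=z | E={z↦3} | S={0↦6, 1↦3, 2↦3, 3↦3} | K=[addR :: if0]]
[15] [C=1 | E={z↦3} | S={0↦6, 1↦3, 2↦3, 3↦3} | K=[addL(3) :: if0]]
[16] [C=(if0 (z - 1) then -1 else z) | E={z↦3} | S={0↦6, 1↦3, 2↦3, 3↦3} | K=∅]
[17] [C=(z - 1) | E={z↦3} | S={0↦6, 1↦3, 2↦3, 3↦3} | K=[if0]]
[18] [C=z | E={z↦3} | S={0↦6, 1↦3, 2↦3, 3↦3} | K=[subR :: if0]]
[19] [C=1 | E={z↦3} | S={0↦6, 1↦3, 2↦3, 3↦3} | K=[subL(3) :: if0]]
[20] [C=z | E={z↦3} | S={0↦6, 1↦3, 2↦3, 3↦3} | K=∅]
→ final value 3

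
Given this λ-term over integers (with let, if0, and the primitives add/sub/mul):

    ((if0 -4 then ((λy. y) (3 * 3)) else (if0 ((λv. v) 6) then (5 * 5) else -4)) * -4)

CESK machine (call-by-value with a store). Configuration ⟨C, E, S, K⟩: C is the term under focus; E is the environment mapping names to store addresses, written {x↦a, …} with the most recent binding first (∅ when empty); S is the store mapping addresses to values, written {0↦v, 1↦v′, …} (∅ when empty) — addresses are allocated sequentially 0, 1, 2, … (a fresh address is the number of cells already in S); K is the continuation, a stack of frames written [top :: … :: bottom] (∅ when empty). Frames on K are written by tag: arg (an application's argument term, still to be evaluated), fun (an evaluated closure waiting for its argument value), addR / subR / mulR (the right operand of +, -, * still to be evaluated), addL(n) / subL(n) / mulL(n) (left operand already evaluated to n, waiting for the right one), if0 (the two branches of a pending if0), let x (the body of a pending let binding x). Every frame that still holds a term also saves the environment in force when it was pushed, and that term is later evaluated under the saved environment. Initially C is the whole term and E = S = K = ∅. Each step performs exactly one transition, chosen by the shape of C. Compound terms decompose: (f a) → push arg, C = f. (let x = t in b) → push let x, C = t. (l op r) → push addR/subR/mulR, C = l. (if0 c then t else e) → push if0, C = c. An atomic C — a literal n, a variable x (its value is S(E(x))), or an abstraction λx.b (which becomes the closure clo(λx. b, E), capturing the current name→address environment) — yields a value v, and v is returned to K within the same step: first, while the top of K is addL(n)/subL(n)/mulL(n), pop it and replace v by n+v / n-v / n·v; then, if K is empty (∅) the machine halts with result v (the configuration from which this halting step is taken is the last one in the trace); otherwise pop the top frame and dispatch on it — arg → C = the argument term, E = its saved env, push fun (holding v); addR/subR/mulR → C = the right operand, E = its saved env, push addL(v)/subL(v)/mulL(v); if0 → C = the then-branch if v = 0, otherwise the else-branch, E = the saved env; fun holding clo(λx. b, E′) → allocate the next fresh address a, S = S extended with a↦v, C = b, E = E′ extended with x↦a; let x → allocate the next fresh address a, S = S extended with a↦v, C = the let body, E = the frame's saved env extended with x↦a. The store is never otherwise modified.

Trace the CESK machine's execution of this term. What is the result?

step 0: <C=((if0 -4 then ((λy. y) (3 * 3)) else (if0 ((λv. v) 6) then (5 * 5) else -4)) * -4), E=∅, S=∅, K=∅>
step 1: <C=(if0 -4 then ((λy. y) (3 * 3)) else (if0 ((λv. v) 6) then (5 * 5) else -4)), E=∅, S=∅, K=[mulR]>
step 2: <C=-4, E=∅, S=∅, K=[if0 :: mulR]>
step 3: <C=(if0 ((λv. v) 6) then (5 * 5) else -4), E=∅, S=∅, K=[mulR]>
step 4: <C=((λv. v) 6), E=∅, S=∅, K=[if0 :: mulR]>
step 5: <C=(λv. v), E=∅, S=∅, K=[arg :: if0 :: mulR]>
step 6: <C=6, E=∅, S=∅, K=[fun :: if0 :: mulR]>
step 7: <C=v, E={v↦0}, S={0↦6}, K=[if0 :: mulR]>
step 8: <C=-4, E=∅, S={0↦6}, K=[mulR]>
step 9: <C=-4, E=∅, S={0↦6}, K=[mulL(-4)]>
→ final value 16

Answer: 16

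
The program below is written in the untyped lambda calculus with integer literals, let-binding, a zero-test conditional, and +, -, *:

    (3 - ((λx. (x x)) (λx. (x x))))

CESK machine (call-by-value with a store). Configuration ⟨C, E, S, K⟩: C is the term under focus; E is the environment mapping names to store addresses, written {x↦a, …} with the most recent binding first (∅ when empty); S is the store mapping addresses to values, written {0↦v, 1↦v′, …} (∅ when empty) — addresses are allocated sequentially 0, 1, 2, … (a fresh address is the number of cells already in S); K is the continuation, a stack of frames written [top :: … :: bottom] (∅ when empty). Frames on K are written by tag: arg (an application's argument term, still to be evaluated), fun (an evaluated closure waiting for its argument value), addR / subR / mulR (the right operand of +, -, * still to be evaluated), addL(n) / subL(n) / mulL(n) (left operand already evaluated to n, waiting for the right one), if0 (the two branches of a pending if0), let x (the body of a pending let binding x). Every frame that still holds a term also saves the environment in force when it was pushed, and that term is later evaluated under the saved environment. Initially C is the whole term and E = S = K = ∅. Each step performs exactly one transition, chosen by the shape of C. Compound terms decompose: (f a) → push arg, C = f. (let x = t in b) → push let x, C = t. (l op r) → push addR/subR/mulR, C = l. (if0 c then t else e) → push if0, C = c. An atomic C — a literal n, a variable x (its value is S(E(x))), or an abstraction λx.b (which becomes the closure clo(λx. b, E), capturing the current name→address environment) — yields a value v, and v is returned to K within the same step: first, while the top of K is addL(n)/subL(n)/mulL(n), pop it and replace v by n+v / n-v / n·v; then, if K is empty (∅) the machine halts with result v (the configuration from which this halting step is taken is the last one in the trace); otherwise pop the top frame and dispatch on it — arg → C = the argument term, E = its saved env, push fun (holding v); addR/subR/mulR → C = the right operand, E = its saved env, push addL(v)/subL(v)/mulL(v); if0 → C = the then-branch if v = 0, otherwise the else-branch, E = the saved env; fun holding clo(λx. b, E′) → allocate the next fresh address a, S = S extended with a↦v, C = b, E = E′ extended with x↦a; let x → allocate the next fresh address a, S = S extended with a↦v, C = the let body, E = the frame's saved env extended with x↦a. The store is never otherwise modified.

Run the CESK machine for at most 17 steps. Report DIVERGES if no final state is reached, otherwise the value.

Answer: DIVERGES (no final state within 17 steps)

Machine steps:
t=0: <C=(3 - ((λx. (x x)) (λx. (x x)))), E=∅, S=∅, K=∅>
t=1: <C=3, E=∅, S=∅, K=[subR]>
t=2: <C=((λx. (x x)) (λx. (x x))), E=∅, S=∅, K=[subL(3)]>
t=3: <C=(λx. (x x)), E=∅, S=∅, K=[arg :: subL(3)]>
t=4: <C=(λx. (x x)), E=∅, S=∅, K=[fun :: subL(3)]>
t=5: <C=(x x), E={x↦0}, S={0↦clo(λx. (x x), ∅)}, K=[subL(3)]>
t=6: <C=x, E={x↦0}, S={0↦clo(λx. (x x), ∅)}, K=[arg :: subL(3)]>
t=7: <C=x, E={x↦0}, S={0↦clo(λx. (x x), ∅)}, K=[fun :: subL(3)]>
t=8: <C=(x x), E={x↦1}, S={0↦clo(λx. (x x), ∅), 1↦clo(λx. (x x), ∅)}, K=[subL(3)]>
t=9: <C=x, E={x↦1}, S={0↦clo(λx. (x x), ∅), 1↦clo(λx. (x x), ∅)}, K=[arg :: subL(3)]>
t=10: <C=x, E={x↦1}, S={0↦clo(λx. (x x), ∅), 1↦clo(λx. (x x), ∅)}, K=[fun :: subL(3)]>
t=11: <C=(x x), E={x↦2}, S={0↦clo(λx. (x x), ∅), 1↦clo(λx. (x x), ∅), 2↦clo(λx. (x x), ∅)}, K=[subL(3)]>
t=12: <C=x, E={x↦2}, S={0↦clo(λx. (x x), ∅), 1↦clo(λx. (x x), ∅), 2↦clo(λx. (x x), ∅)}, K=[arg :: subL(3)]>
t=13: <C=x, E={x↦2}, S={0↦clo(λx. (x x), ∅), 1↦clo(λx. (x x), ∅), 2↦clo(λx. (x x), ∅)}, K=[fun :: subL(3)]>
t=14: <C=(x x), E={x↦3}, S={0↦clo(λx. (x x), ∅), 1↦clo(λx. (x x), ∅), 2↦clo(λx. (x x), ∅), 3↦clo(λx. (x x), ∅)}, K=[subL(3)]>
t=15: <C=x, E={x↦3}, S={0↦clo(λx. (x x), ∅), 1↦clo(λx. (x x), ∅), 2↦clo(λx. (x x), ∅), 3↦clo(λx. (x x), ∅)}, K=[arg :: subL(3)]>
t=16: <C=x, E={x↦3}, S={0↦clo(λx. (x x), ∅), 1↦clo(λx. (x x), ∅), 2↦clo(λx. (x x), ∅), 3↦clo(λx. (x x), ∅)}, K=[fun :: subL(3)]>
t=17: <C=(x x), E={x↦4}, S={0↦clo(λx. (x x), ∅), 1↦clo(λx. (x x), ∅), 2↦clo(λx. (x x), ∅), 3↦clo(λx. (x x), ∅), 4↦clo(λx. (x x), ∅)}, K=[subL(3)]>
→ 17 transitions taken and the configuration is still not final: no result within 17 steps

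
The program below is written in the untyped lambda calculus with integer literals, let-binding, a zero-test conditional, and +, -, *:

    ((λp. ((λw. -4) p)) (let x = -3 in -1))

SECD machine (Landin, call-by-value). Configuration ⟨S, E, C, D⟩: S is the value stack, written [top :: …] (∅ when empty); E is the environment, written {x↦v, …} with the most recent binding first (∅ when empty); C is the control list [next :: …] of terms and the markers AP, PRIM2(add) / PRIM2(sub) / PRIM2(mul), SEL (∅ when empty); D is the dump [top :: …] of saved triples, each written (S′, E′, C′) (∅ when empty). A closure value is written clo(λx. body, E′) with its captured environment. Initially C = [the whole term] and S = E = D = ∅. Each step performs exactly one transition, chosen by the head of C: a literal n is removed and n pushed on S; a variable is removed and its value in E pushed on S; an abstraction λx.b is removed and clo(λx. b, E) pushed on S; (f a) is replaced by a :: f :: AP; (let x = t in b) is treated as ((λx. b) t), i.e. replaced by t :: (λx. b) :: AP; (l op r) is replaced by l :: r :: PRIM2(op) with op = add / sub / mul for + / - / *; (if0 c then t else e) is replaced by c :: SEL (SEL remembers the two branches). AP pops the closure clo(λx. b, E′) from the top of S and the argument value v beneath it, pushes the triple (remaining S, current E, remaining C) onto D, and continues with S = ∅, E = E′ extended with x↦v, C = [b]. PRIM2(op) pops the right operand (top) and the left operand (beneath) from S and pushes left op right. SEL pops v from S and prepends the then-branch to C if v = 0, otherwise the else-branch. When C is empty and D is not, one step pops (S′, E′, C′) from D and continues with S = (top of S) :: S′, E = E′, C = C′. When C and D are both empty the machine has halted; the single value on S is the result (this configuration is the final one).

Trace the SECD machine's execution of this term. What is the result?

Answer: -4

Derivation:
t=0: [S=∅ | E=∅ | C=[((λp. ((λw. -4) p)) (let x = -3 in -1))] | D=∅]
t=1: [S=∅ | E=∅ | C=[(let x = -3 in -1) :: (λp. ((λw. -4) p)) :: AP] | D=∅]
t=2: [S=∅ | E=∅ | C=[-3 :: (λx. -1) :: AP :: (λp. ((λw. -4) p)) :: AP] | D=∅]
t=3: [S=[-3] | E=∅ | C=[(λx. -1) :: AP :: (λp. ((λw. -4) p)) :: AP] | D=∅]
t=4: [S=[clo(λx. -1, ∅) :: -3] | E=∅ | C=[AP :: (λp. ((λw. -4) p)) :: AP] | D=∅]
t=5: [S=∅ | E={x↦-3} | C=[-1] | D=[(∅, ∅, [(λp. ((λw. -4) p)) :: AP])]]
t=6: [S=[-1] | E={x↦-3} | C=∅ | D=[(∅, ∅, [(λp. ((λw. -4) p)) :: AP])]]
t=7: [S=[-1] | E=∅ | C=[(λp. ((λw. -4) p)) :: AP] | D=∅]
t=8: [S=[clo(λp. ((λw. -4) p), ∅) :: -1] | E=∅ | C=[AP] | D=∅]
t=9: [S=∅ | E={p↦-1} | C=[((λw. -4) p)] | D=[(∅, ∅, ∅)]]
t=10: [S=∅ | E={p↦-1} | C=[p :: (λw. -4) :: AP] | D=[(∅, ∅, ∅)]]
t=11: [S=[-1] | E={p↦-1} | C=[(λw. -4) :: AP] | D=[(∅, ∅, ∅)]]
t=12: [S=[clo(λw. -4, {p↦-1}) :: -1] | E={p↦-1} | C=[AP] | D=[(∅, ∅, ∅)]]
t=13: [S=∅ | E={w↦-1, p↦-1} | C=[-4] | D=[(∅, {p↦-1}, ∅) :: (∅, ∅, ∅)]]
t=14: [S=[-4] | E={w↦-1, p↦-1} | C=∅ | D=[(∅, {p↦-1}, ∅) :: (∅, ∅, ∅)]]
t=15: [S=[-4] | E={p↦-1} | C=∅ | D=[(∅, ∅, ∅)]]
t=16: [S=[-4] | E=∅ | C=∅ | D=∅]
→ final value -4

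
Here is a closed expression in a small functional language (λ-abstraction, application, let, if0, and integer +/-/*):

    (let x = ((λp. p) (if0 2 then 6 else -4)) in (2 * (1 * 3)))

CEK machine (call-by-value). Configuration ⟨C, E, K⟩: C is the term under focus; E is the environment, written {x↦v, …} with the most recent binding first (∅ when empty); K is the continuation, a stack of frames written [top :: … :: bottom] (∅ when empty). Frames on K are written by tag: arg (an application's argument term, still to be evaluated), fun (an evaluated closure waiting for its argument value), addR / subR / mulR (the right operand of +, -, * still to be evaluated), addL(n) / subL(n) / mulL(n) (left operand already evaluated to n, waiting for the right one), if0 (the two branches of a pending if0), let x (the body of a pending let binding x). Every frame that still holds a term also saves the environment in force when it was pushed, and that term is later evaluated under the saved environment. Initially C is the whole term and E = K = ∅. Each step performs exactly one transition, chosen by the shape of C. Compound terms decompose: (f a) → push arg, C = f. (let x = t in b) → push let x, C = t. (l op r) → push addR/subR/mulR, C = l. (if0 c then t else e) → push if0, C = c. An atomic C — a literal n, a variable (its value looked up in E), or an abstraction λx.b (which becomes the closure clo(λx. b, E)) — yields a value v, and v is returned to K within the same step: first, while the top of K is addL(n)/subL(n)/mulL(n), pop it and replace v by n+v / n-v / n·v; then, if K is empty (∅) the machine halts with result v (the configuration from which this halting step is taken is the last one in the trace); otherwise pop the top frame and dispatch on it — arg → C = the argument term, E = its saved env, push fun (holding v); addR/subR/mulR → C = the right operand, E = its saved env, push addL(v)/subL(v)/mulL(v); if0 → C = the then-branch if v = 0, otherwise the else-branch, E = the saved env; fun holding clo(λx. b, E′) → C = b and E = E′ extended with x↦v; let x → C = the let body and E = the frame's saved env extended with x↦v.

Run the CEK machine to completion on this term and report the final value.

0. [C=(let x = ((λp. p) (if0 2 then 6 else -4)) in (2 * (1 * 3))) | E=∅ | K=∅]
1. [C=((λp. p) (if0 2 then 6 else -4)) | E=∅ | K=[let x]]
2. [C=(λp. p) | E=∅ | K=[arg :: let x]]
3. [C=(if0 2 then 6 else -4) | E=∅ | K=[fun :: let x]]
4. [C=2 | E=∅ | K=[if0 :: fun :: let x]]
5. [C=-4 | E=∅ | K=[fun :: let x]]
6. [C=p | E={p↦-4} | K=[let x]]
7. [C=(2 * (1 * 3)) | E={x↦-4} | K=∅]
8. [C=2 | E={x↦-4} | K=[mulR]]
9. [C=(1 * 3) | E={x↦-4} | K=[mulL(2)]]
10. [C=1 | E={x↦-4} | K=[mulR :: mulL(2)]]
11. [C=3 | E={x↦-4} | K=[mulL(1) :: mulL(2)]]
→ final value 6

Answer: 6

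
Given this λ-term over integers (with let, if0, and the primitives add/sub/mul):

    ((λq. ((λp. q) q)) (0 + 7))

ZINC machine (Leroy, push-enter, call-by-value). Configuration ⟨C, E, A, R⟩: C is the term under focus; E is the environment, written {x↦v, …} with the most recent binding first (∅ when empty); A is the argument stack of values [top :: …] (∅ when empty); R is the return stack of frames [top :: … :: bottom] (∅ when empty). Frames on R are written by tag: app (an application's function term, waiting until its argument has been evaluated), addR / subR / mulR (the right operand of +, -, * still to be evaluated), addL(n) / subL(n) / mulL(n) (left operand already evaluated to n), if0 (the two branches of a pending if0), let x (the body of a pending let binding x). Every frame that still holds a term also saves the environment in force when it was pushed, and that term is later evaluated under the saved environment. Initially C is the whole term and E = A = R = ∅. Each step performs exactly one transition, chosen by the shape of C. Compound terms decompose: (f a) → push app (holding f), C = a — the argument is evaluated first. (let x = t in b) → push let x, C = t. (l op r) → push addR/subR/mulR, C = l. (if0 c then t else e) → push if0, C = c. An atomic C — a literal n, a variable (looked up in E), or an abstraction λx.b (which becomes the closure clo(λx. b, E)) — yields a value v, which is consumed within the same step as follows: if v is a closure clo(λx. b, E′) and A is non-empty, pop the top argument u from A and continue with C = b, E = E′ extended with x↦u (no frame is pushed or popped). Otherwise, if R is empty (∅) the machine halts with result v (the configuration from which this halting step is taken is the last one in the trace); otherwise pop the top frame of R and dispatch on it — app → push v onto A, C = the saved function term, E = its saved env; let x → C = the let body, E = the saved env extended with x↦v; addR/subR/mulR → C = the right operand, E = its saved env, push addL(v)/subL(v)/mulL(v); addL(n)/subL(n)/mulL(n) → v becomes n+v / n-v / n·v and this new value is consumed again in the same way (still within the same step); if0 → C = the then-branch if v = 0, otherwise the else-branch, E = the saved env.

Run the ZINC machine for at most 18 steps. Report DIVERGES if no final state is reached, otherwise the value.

[0] ⟨C=((λq. ((λp. q) q)) (0 + 7)); E=∅; A=∅; R=∅⟩
[1] ⟨C=(0 + 7); E=∅; A=∅; R=[app]⟩
[2] ⟨C=0; E=∅; A=∅; R=[addR :: app]⟩
[3] ⟨C=7; E=∅; A=∅; R=[addL(0) :: app]⟩
[4] ⟨C=(λq. ((λp. q) q)); E=∅; A=[7]; R=∅⟩
[5] ⟨C=((λp. q) q); E={q↦7}; A=∅; R=∅⟩
[6] ⟨C=q; E={q↦7}; A=∅; R=[app]⟩
[7] ⟨C=(λp. q); E={q↦7}; A=[7]; R=∅⟩
[8] ⟨C=q; E={p↦7, q↦7}; A=∅; R=∅⟩
→ final value 7

Answer: 7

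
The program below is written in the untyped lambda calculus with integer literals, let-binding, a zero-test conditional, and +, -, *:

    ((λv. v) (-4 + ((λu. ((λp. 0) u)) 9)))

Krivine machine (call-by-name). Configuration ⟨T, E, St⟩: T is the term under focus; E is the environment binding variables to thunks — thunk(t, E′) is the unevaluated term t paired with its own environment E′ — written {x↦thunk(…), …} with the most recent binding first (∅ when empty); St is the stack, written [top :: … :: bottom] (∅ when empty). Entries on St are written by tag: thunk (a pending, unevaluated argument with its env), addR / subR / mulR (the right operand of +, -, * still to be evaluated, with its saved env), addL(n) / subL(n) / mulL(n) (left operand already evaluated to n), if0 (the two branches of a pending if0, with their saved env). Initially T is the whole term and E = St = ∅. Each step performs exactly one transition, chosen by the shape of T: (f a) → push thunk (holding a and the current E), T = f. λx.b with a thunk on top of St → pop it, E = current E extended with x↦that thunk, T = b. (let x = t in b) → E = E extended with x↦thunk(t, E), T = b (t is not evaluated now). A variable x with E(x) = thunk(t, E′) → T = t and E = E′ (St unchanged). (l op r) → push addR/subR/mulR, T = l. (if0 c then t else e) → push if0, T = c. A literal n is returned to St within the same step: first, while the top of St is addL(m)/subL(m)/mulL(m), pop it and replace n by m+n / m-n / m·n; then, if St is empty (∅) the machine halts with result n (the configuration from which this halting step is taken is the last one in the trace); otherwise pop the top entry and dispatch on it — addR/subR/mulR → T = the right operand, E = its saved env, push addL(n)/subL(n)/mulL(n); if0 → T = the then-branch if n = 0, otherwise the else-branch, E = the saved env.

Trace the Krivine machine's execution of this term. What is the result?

0. ⟨T=((λv. v) (-4 + ((λu. ((λp. 0) u)) 9))); E=∅; St=∅⟩
1. ⟨T=(λv. v); E=∅; St=[thunk]⟩
2. ⟨T=v; E={v↦thunk((-4 + ((λu. ((λp. 0) u)) 9)), ∅)}; St=∅⟩
3. ⟨T=(-4 + ((λu. ((λp. 0) u)) 9)); E=∅; St=∅⟩
4. ⟨T=-4; E=∅; St=[addR]⟩
5. ⟨T=((λu. ((λp. 0) u)) 9); E=∅; St=[addL(-4)]⟩
6. ⟨T=(λu. ((λp. 0) u)); E=∅; St=[thunk :: addL(-4)]⟩
7. ⟨T=((λp. 0) u); E={u↦thunk(9, ∅)}; St=[addL(-4)]⟩
8. ⟨T=(λp. 0); E={u↦thunk(9, ∅)}; St=[thunk :: addL(-4)]⟩
9. ⟨T=0; E={p↦thunk(u, {u↦thunk(9, ∅)}), u↦thunk(9, ∅)}; St=[addL(-4)]⟩
→ final value -4

Answer: -4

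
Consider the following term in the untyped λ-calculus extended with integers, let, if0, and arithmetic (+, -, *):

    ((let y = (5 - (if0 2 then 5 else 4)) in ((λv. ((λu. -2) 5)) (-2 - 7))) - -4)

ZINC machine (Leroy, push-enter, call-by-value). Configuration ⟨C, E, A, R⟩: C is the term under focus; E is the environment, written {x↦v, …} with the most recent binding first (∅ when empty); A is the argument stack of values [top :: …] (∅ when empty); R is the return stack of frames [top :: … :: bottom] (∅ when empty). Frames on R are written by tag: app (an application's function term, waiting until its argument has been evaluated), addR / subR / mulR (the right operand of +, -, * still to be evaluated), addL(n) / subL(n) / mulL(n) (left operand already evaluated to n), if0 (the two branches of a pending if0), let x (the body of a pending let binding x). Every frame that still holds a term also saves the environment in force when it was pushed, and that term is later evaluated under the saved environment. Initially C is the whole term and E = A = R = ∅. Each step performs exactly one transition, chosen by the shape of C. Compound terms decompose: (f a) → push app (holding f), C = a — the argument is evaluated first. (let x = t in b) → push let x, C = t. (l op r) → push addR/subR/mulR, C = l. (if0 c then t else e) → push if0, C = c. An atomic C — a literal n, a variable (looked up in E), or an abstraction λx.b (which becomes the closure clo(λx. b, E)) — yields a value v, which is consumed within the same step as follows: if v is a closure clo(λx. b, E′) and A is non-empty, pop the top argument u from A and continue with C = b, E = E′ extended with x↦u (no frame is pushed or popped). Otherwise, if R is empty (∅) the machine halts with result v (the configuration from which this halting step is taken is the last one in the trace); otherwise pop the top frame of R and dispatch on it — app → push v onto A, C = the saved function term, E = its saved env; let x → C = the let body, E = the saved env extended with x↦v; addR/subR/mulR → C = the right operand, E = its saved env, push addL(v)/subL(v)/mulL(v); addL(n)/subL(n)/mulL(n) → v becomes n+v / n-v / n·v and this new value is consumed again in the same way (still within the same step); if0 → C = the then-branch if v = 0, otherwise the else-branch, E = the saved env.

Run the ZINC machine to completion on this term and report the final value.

Answer: 2

Derivation:
0. <C=((let y = (5 - (if0 2 then 5 else 4)) in ((λv. ((λu. -2) 5)) (-2 - 7))) - -4), E=∅, A=∅, R=∅>
1. <C=(let y = (5 - (if0 2 then 5 else 4)) in ((λv. ((λu. -2) 5)) (-2 - 7))), E=∅, A=∅, R=[subR]>
2. <C=(5 - (if0 2 then 5 else 4)), E=∅, A=∅, R=[let y :: subR]>
3. <C=5, E=∅, A=∅, R=[subR :: let y :: subR]>
4. <C=(if0 2 then 5 else 4), E=∅, A=∅, R=[subL(5) :: let y :: subR]>
5. <C=2, E=∅, A=∅, R=[if0 :: subL(5) :: let y :: subR]>
6. <C=4, E=∅, A=∅, R=[subL(5) :: let y :: subR]>
7. <C=((λv. ((λu. -2) 5)) (-2 - 7)), E={y↦1}, A=∅, R=[subR]>
8. <C=(-2 - 7), E={y↦1}, A=∅, R=[app :: subR]>
9. <C=-2, E={y↦1}, A=∅, R=[subR :: app :: subR]>
10. <C=7, E={y↦1}, A=∅, R=[subL(-2) :: app :: subR]>
11. <C=(λv. ((λu. -2) 5)), E={y↦1}, A=[-9], R=[subR]>
12. <C=((λu. -2) 5), E={v↦-9, y↦1}, A=∅, R=[subR]>
13. <C=5, E={v↦-9, y↦1}, A=∅, R=[app :: subR]>
14. <C=(λu. -2), E={v↦-9, y↦1}, A=[5], R=[subR]>
15. <C=-2, E={u↦5, v↦-9, y↦1}, A=∅, R=[subR]>
16. <C=-4, E=∅, A=∅, R=[subL(-2)]>
→ final value 2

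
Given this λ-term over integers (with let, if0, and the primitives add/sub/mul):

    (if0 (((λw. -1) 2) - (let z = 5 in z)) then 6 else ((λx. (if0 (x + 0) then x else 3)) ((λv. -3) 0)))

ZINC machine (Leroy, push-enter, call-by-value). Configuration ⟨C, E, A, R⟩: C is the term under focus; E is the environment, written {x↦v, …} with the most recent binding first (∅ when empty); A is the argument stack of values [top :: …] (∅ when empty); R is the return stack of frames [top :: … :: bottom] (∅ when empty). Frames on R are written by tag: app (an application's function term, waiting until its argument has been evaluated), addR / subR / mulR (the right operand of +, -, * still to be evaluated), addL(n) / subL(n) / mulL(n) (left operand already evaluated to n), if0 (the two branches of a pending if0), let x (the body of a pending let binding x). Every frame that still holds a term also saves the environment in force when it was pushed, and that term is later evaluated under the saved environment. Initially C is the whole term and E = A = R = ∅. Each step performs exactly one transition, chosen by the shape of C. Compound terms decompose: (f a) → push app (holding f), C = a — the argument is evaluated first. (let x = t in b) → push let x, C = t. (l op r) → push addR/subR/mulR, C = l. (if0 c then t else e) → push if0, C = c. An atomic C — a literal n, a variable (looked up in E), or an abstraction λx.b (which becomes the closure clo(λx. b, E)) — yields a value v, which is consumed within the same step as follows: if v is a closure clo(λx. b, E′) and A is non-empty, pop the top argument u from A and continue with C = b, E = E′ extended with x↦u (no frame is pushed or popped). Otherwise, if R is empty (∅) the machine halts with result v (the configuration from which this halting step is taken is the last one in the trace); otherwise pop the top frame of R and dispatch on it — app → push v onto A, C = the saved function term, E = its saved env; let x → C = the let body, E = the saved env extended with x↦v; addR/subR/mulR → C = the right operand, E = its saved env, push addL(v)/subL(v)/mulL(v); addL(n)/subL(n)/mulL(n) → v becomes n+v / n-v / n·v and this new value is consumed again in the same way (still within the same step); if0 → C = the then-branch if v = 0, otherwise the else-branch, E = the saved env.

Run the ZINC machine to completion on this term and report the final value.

step 0: [C=(if0 (((λw. -1) 2) - (let z = 5 in z)) then 6 else ((λx. (if0 (x + 0) then x else 3)) ((λv. -3) 0))) | E=∅ | A=∅ | R=∅]
step 1: [C=(((λw. -1) 2) - (let z = 5 in z)) | E=∅ | A=∅ | R=[if0]]
step 2: [C=((λw. -1) 2) | E=∅ | A=∅ | R=[subR :: if0]]
step 3: [C=2 | E=∅ | A=∅ | R=[app :: subR :: if0]]
step 4: [C=(λw. -1) | E=∅ | A=[2] | R=[subR :: if0]]
step 5: [C=-1 | E={w↦2} | A=∅ | R=[subR :: if0]]
step 6: [C=(let z = 5 in z) | E=∅ | A=∅ | R=[subL(-1) :: if0]]
step 7: [C=5 | E=∅ | A=∅ | R=[let z :: subL(-1) :: if0]]
step 8: [C=z | E={z↦5} | A=∅ | R=[subL(-1) :: if0]]
step 9: [C=((λx. (if0 (x + 0) then x else 3)) ((λv. -3) 0)) | E=∅ | A=∅ | R=∅]
step 10: [C=((λv. -3) 0) | E=∅ | A=∅ | R=[app]]
step 11: [C=0 | E=∅ | A=∅ | R=[app :: app]]
step 12: [C=(λv. -3) | E=∅ | A=[0] | R=[app]]
step 13: [C=-3 | E={v↦0} | A=∅ | R=[app]]
step 14: [C=(λx. (if0 (x + 0) then x else 3)) | E=∅ | A=[-3] | R=∅]
step 15: [C=(if0 (x + 0) then x else 3) | E={x↦-3} | A=∅ | R=∅]
step 16: [C=(x + 0) | E={x↦-3} | A=∅ | R=[if0]]
step 17: [C=x | E={x↦-3} | A=∅ | R=[addR :: if0]]
step 18: [C=0 | E={x↦-3} | A=∅ | R=[addL(-3) :: if0]]
step 19: [C=3 | E={x↦-3} | A=∅ | R=∅]
→ final value 3

Answer: 3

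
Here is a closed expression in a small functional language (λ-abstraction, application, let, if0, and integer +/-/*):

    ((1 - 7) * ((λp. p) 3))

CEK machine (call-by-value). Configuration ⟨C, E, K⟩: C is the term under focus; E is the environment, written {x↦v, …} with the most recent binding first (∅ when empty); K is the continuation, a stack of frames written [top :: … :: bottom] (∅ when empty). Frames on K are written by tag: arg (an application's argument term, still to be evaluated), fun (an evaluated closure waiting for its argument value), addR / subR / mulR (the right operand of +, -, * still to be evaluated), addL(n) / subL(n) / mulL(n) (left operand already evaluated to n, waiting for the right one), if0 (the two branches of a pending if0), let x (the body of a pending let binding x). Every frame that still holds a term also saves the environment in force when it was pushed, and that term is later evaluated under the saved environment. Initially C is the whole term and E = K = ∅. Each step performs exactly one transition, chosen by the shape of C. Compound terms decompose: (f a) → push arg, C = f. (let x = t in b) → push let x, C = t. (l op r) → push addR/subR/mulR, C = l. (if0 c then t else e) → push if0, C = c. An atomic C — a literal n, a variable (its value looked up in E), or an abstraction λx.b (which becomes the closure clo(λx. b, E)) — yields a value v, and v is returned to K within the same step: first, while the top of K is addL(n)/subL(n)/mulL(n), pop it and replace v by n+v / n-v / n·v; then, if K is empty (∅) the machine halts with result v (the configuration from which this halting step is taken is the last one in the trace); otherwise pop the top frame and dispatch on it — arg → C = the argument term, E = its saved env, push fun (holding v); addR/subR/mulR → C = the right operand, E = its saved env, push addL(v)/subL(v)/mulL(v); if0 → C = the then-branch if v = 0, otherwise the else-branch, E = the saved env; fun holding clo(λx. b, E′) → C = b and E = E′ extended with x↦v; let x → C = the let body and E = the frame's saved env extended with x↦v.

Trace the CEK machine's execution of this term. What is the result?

t=0: ⟨C=((1 - 7) * ((λp. p) 3)); E=∅; K=∅⟩
t=1: ⟨C=(1 - 7); E=∅; K=[mulR]⟩
t=2: ⟨C=1; E=∅; K=[subR :: mulR]⟩
t=3: ⟨C=7; E=∅; K=[subL(1) :: mulR]⟩
t=4: ⟨C=((λp. p) 3); E=∅; K=[mulL(-6)]⟩
t=5: ⟨C=(λp. p); E=∅; K=[arg :: mulL(-6)]⟩
t=6: ⟨C=3; E=∅; K=[fun :: mulL(-6)]⟩
t=7: ⟨C=p; E={p↦3}; K=[mulL(-6)]⟩
→ final value -18

Answer: -18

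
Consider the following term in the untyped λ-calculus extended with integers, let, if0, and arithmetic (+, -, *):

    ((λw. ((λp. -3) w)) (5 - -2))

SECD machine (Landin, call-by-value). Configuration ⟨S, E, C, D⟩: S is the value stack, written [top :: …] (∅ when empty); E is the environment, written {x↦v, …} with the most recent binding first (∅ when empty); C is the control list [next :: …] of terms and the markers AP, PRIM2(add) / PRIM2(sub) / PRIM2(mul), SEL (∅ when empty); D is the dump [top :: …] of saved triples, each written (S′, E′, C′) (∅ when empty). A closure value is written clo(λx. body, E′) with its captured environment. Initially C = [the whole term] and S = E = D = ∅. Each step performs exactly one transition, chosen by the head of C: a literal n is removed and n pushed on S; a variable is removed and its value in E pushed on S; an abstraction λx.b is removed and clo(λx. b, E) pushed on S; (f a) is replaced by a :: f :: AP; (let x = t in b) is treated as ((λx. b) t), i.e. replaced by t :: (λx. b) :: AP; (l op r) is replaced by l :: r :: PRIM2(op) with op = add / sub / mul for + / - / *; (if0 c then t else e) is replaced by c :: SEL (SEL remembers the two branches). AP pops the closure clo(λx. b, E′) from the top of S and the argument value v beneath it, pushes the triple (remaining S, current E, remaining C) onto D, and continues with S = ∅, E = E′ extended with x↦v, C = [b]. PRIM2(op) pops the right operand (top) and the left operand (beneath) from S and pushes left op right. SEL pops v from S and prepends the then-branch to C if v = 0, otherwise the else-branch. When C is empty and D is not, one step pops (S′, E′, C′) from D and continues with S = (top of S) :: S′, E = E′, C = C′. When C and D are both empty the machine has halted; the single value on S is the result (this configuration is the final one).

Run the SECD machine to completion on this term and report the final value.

Answer: -3

Machine steps:
[0] [S=∅ | E=∅ | C=[((λw. ((λp. -3) w)) (5 - -2))] | D=∅]
[1] [S=∅ | E=∅ | C=[(5 - -2) :: (λw. ((λp. -3) w)) :: AP] | D=∅]
[2] [S=∅ | E=∅ | C=[5 :: -2 :: PRIM2(sub) :: (λw. ((λp. -3) w)) :: AP] | D=∅]
[3] [S=[5] | E=∅ | C=[-2 :: PRIM2(sub) :: (λw. ((λp. -3) w)) :: AP] | D=∅]
[4] [S=[-2 :: 5] | E=∅ | C=[PRIM2(sub) :: (λw. ((λp. -3) w)) :: AP] | D=∅]
[5] [S=[7] | E=∅ | C=[(λw. ((λp. -3) w)) :: AP] | D=∅]
[6] [S=[clo(λw. ((λp. -3) w), ∅) :: 7] | E=∅ | C=[AP] | D=∅]
[7] [S=∅ | E={w↦7} | C=[((λp. -3) w)] | D=[(∅, ∅, ∅)]]
[8] [S=∅ | E={w↦7} | C=[w :: (λp. -3) :: AP] | D=[(∅, ∅, ∅)]]
[9] [S=[7] | E={w↦7} | C=[(λp. -3) :: AP] | D=[(∅, ∅, ∅)]]
[10] [S=[clo(λp. -3, {w↦7}) :: 7] | E={w↦7} | C=[AP] | D=[(∅, ∅, ∅)]]
[11] [S=∅ | E={p↦7, w↦7} | C=[-3] | D=[(∅, {w↦7}, ∅) :: (∅, ∅, ∅)]]
[12] [S=[-3] | E={p↦7, w↦7} | C=∅ | D=[(∅, {w↦7}, ∅) :: (∅, ∅, ∅)]]
[13] [S=[-3] | E={w↦7} | C=∅ | D=[(∅, ∅, ∅)]]
[14] [S=[-3] | E=∅ | C=∅ | D=∅]
→ final value -3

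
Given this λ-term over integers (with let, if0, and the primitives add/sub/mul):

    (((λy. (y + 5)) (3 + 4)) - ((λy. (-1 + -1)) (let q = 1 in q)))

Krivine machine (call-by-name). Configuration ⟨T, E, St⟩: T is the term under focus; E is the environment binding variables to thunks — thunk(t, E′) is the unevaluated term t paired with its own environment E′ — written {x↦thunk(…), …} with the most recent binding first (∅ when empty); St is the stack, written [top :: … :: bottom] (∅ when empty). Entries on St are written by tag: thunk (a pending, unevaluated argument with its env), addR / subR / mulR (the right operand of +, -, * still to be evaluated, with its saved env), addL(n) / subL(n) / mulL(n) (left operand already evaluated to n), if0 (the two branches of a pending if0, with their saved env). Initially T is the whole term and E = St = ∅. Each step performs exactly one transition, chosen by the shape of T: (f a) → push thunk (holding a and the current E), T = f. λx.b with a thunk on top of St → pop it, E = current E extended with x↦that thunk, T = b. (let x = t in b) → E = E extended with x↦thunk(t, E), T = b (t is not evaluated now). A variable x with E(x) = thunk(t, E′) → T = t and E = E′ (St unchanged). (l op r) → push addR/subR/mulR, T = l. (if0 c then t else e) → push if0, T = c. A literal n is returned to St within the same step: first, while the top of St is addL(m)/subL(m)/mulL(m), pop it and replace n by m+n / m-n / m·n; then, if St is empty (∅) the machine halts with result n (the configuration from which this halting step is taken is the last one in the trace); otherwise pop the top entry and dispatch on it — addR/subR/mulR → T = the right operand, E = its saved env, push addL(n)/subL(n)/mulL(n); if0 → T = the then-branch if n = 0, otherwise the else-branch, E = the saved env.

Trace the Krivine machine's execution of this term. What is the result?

0. ⟨T=(((λy. (y + 5)) (3 + 4)) - ((λy. (-1 + -1)) (let q = 1 in q))); E=∅; St=∅⟩
1. ⟨T=((λy. (y + 5)) (3 + 4)); E=∅; St=[subR]⟩
2. ⟨T=(λy. (y + 5)); E=∅; St=[thunk :: subR]⟩
3. ⟨T=(y + 5); E={y↦thunk((3 + 4), ∅)}; St=[subR]⟩
4. ⟨T=y; E={y↦thunk((3 + 4), ∅)}; St=[addR :: subR]⟩
5. ⟨T=(3 + 4); E=∅; St=[addR :: subR]⟩
6. ⟨T=3; E=∅; St=[addR :: addR :: subR]⟩
7. ⟨T=4; E=∅; St=[addL(3) :: addR :: subR]⟩
8. ⟨T=5; E={y↦thunk((3 + 4), ∅)}; St=[addL(7) :: subR]⟩
9. ⟨T=((λy. (-1 + -1)) (let q = 1 in q)); E=∅; St=[subL(12)]⟩
10. ⟨T=(λy. (-1 + -1)); E=∅; St=[thunk :: subL(12)]⟩
11. ⟨T=(-1 + -1); E={y↦thunk((let q = 1 in q), ∅)}; St=[subL(12)]⟩
12. ⟨T=-1; E={y↦thunk((let q = 1 in q), ∅)}; St=[addR :: subL(12)]⟩
13. ⟨T=-1; E={y↦thunk((let q = 1 in q), ∅)}; St=[addL(-1) :: subL(12)]⟩
→ final value 14

Answer: 14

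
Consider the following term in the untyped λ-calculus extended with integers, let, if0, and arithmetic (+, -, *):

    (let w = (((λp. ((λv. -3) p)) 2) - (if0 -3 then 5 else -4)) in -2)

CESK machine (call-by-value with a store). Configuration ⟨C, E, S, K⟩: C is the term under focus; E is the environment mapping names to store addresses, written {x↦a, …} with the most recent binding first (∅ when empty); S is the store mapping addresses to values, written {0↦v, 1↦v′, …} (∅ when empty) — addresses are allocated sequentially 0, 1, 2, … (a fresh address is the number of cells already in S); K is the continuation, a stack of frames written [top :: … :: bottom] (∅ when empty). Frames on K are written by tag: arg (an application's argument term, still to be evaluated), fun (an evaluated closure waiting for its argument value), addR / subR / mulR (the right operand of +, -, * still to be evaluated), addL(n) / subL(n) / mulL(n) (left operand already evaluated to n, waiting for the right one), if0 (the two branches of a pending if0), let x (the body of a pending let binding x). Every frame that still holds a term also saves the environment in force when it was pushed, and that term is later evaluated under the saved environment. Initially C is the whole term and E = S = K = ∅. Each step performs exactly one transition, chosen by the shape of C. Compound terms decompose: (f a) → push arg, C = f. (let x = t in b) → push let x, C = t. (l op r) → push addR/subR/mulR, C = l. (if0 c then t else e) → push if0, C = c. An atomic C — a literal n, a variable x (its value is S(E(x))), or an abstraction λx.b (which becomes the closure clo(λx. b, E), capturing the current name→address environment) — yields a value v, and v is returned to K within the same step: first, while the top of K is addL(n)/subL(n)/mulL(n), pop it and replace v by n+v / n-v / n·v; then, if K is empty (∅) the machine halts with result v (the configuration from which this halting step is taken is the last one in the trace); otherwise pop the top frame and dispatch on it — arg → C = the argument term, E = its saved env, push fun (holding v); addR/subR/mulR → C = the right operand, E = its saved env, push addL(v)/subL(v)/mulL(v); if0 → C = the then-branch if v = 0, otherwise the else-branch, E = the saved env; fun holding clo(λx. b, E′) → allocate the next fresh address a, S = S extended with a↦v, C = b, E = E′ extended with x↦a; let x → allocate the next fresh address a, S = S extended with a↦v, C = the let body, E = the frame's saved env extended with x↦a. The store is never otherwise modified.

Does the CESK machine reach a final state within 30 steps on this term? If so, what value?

t=0: ⟨C=(let w = (((λp. ((λv. -3) p)) 2) - (if0 -3 then 5 else -4)) in -2); E=∅; S=∅; K=∅⟩
t=1: ⟨C=(((λp. ((λv. -3) p)) 2) - (if0 -3 then 5 else -4)); E=∅; S=∅; K=[let w]⟩
t=2: ⟨C=((λp. ((λv. -3) p)) 2); E=∅; S=∅; K=[subR :: let w]⟩
t=3: ⟨C=(λp. ((λv. -3) p)); E=∅; S=∅; K=[arg :: subR :: let w]⟩
t=4: ⟨C=2; E=∅; S=∅; K=[fun :: subR :: let w]⟩
t=5: ⟨C=((λv. -3) p); E={p↦0}; S={0↦2}; K=[subR :: let w]⟩
t=6: ⟨C=(λv. -3); E={p↦0}; S={0↦2}; K=[arg :: subR :: let w]⟩
t=7: ⟨C=p; E={p↦0}; S={0↦2}; K=[fun :: subR :: let w]⟩
t=8: ⟨C=-3; E={v↦1, p↦0}; S={0↦2, 1↦2}; K=[subR :: let w]⟩
t=9: ⟨C=(if0 -3 then 5 else -4); E=∅; S={0↦2, 1↦2}; K=[subL(-3) :: let w]⟩
t=10: ⟨C=-3; E=∅; S={0↦2, 1↦2}; K=[if0 :: subL(-3) :: let w]⟩
t=11: ⟨C=-4; E=∅; S={0↦2, 1↦2}; K=[subL(-3) :: let w]⟩
t=12: ⟨C=-2; E={w↦2}; S={0↦2, 1↦2, 2↦1}; K=∅⟩
→ final value -2

Answer: -2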